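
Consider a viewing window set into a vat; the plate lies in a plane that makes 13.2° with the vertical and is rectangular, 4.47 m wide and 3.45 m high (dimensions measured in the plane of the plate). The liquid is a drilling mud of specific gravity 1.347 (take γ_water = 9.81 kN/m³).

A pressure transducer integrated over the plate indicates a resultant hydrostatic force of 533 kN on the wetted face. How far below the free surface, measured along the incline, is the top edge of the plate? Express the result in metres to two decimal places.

y_top ≈ 0.96 m

γ = 1.347 × 9.81 = 13.21407 kN/m³.
A = 4.47 × 3.45 = 15.4215 m².
From F = γ·h_c·A, the centroid depth is h_c = 533/(13.21407 × 15.4215) = 2.61556 m.
The plate makes 13.2° with the vertical, i.e. θ = 90° − 13.2° = 76.8° to the horizontal. Measuring y along the incline from the free-surface line, vertical depth h = y·sinθ with sinθ = 0.973579.
Along the incline, y_c = h_c/sinθ = 2.61556/0.973579 = 2.68654 m.
The centroid lies 3.45/2 = 1.725 m below the top edge, so the top edge sits at y_top = 2.68654 − 1.725 = 0.96154 m along the incline.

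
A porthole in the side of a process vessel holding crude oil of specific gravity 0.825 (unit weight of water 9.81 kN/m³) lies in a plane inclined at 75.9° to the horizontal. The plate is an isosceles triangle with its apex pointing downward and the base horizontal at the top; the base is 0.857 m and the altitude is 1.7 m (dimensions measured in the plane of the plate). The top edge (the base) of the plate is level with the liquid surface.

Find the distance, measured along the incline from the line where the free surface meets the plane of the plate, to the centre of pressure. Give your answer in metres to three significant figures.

γ = 0.825 × 9.81 = 8.09325 kN/m³.
Let θ = 75.9° be the plate's angle to the horizontal; measure y along the incline from where the plane meets the free surface. Vertical depth h = y·sinθ with sinθ = 0.969872.
With the apex down, the centroid sits h/3 = 1.7/3 = 0.566667 m below the base (the top edge), so y_c = 0.566667 m and h_c = 0.566667 × 0.969872 = 0.549594 m.
A = ½ × 0.857 × 1.7 = 0.72845 m².
Resultant F = γ·h_c·A = 8.09325 × 0.549594 × 0.72845 = 3.24015 kN.
I_c = b·h³/36 = 0.857 × 1.7³/36 = 0.116957 m⁴.
Centre of pressure: y_p = y_c + I_c/(y_c·A) = 0.566667 + 0.116957/(0.566667 × 0.72845) = 0.566667 + 0.283334 = 0.850001 m along the plane.

y_p = 0.850 m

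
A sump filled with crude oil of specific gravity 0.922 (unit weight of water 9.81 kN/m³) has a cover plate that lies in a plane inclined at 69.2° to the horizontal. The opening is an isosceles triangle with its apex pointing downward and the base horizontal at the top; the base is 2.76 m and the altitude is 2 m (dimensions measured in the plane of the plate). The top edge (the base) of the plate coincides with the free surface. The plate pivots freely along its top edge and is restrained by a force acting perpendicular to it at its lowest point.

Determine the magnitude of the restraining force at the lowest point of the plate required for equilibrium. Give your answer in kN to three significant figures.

γ = 0.922 × 9.81 = 9.04482 kN/m³.
Let θ = 69.2° be the plate's angle to the horizontal; measure y along the incline from where the plane meets the free surface. Vertical depth h = y·sinθ with sinθ = 0.934826.
With the apex down, the centroid sits h/3 = 2/3 = 0.666667 m below the base (the top edge), so y_c = 0.666667 m and h_c = 0.666667 × 0.934826 = 0.623218 m.
A = ½ × 2.76 × 2 = 2.76 m².
Resultant F = γ·h_c·A = 9.04482 × 0.623218 × 2.76 = 15.5578 kN.
I_c = b·h³/36 = 2.76 × 2³/36 = 0.613333 m⁴.
Centre of pressure: y_p = y_c + I_c/(y_c·A) = 0.666667 + 0.613333/(0.666667 × 2.76) = 0.666667 + 0.333333 = 1 m along the plane.
The resultant acts 0.666667 + 0.333333 = 1 m (along the plate) below the hinge at the top edge, so the moment about the hinge is M = F × 1 = 15.5578 × 1 = 15.5578 kN·m.
A normal force at the bottom, 2 m from the hinge, must supply this moment: P = 15.5578/2 = 7.7789 kN.

P ≈ 7.78 kN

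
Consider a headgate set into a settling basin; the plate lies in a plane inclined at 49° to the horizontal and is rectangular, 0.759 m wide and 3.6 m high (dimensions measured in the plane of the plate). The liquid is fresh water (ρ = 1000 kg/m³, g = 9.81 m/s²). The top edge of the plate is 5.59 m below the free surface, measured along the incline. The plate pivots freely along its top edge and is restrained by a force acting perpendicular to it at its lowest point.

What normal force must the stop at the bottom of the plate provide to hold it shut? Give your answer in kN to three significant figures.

γ = ρg = 1000 × 9.81 = 9810 N/m³ = 9.81 kN/m³.
Let θ = 49° be the plate's angle to the horizontal; measure y along the incline from where the plane meets the free surface. Vertical depth h = y·sinθ with sinθ = 0.754710.
The centroid lies 3.6/2 = 1.8 m below the top edge, so y_c = 5.59 + 1.8 = 7.39 m and h_c = 7.39 × 0.754710 = 5.57731 m.
A = 0.759 × 3.6 = 2.7324 m².
Resultant F = γ·h_c·A = 9.81 × 5.57731 × 2.7324 = 149.499 kN.
I_c = b·h³/12 = 0.759 × 3.6³/12 = 2.95099 m⁴.
Centre of pressure: y_p = y_c + I_c/(y_c·A) = 7.39 + 2.95099/(7.39 × 2.7324) = 7.39 + 0.146143 = 7.53614 m along the plane.
The resultant acts 1.8 + 0.146143 = 1.94614 m (along the plate) below the hinge at the top edge, so the moment about the hinge is M = F × 1.94614 = 149.499 × 1.94614 = 290.946 kN·m.
A normal force at the bottom, 3.6 m from the hinge, must supply this moment: P = 290.946/3.6 = 80.8183 kN.

P ≈ 80.8 kN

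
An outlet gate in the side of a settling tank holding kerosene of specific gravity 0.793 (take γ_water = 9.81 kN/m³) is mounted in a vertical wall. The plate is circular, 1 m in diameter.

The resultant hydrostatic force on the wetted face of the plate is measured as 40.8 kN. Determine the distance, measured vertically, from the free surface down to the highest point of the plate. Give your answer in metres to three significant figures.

γ = 0.793 × 9.81 = 7.77933 kN/m³.
A = π(0.5)² = 0.785398 m².
From F = γ·h_c·A, the centroid depth is h_c = 40.8/(7.77933 × 0.785398) = 6.67772 m.
The centroid is at the centre, 0.5 m below the top of the plate, so the highest point sits at h_top = 6.67772 − 0.5 = 6.17772 m below the surface.

d_top ≈ 6.18 m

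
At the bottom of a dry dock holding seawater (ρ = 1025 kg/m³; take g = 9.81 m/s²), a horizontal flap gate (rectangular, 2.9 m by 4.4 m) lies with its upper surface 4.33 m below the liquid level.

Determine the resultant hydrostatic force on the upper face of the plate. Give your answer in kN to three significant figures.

F ≈ 556 kN

γ = ρg = 1025 × 9.81 / 1000 = 10.05525 kN/m³.
The plate is horizontal, so pressure is uniform at p = γ·h = 10.05525 × 4.33 = 43.5392 kN/m².
A = 2.9 × 4.4 = 12.76 m².
F = p·A = 43.5392 × 12.76 = 555.56 kN.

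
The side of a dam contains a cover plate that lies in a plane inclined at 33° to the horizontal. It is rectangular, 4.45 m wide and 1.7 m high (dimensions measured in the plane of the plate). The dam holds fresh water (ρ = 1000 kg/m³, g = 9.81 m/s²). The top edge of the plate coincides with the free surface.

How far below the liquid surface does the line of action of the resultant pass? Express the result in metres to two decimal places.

h_p = 0.62 m

γ = ρg = 1000 × 9.81 = 9810 N/m³ = 9.81 kN/m³.
Let θ = 33° be the plate's angle to the horizontal; measure y along the incline from where the plane meets the free surface. Vertical depth h = y·sinθ with sinθ = 0.544639.
The centroid lies 1.7/2 = 0.85 m below the top edge, so y_c = 0.85 m and h_c = 0.85 × 0.544639 = 0.462943 m.
A = 4.45 × 1.7 = 7.565 m².
Resultant F = γ·h_c·A = 9.81 × 0.462943 × 7.565 = 34.3562 kN.
I_c = b·h³/12 = 4.45 × 1.7³/12 = 1.8219 m⁴.
Centre of pressure: y_p = y_c + I_c/(y_c·A) = 0.85 + 1.8219/(0.85 × 7.565) = 0.85 + 0.283333 = 1.13333 m along the plane.
Vertically, h_p = y_p·sinθ = 1.13333 × 0.544639 = 0.617256 m.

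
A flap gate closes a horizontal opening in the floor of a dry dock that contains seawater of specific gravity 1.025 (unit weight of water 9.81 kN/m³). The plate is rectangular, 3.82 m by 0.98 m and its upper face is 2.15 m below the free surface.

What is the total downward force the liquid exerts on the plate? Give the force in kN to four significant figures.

F ≈ 80.93 kN

γ = 1.025 × 9.81 = 10.05525 kN/m³.
The plate is horizontal, so pressure is uniform at p = γ·h = 10.05525 × 2.15 = 21.6188 kN/m².
A = 3.82 × 0.98 = 3.7436 m².
F = p·A = 21.6188 × 3.7436 = 80.9321 kN.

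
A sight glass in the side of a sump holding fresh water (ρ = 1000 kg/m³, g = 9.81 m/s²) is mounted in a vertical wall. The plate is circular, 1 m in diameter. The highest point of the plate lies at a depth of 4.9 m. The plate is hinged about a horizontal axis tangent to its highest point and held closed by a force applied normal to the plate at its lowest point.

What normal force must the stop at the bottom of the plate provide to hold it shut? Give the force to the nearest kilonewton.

γ = ρg = 1000 × 9.81 = 9810 N/m³ = 9.81 kN/m³.
The centroid is at the centre, 0.5 m below the top of the plate, so the centroid depth is h_c = 4.9 + 0.5 = 5.4 m.
A = π(0.5)² = 0.785398 m².
Resultant F = γ·h_c·A = 9.81 × 5.4 × 0.785398 = 41.6057 kN.
I_c = πr⁴/4 = π × 0.5⁴/4 = 0.0490874 m⁴.
Centre of pressure: y_p = y_c + I_c/(y_c·A) = 5.4 + 0.0490874/(5.4 × 0.785398) = 5.4 + 0.0115741 = 5.41157 m along the plane.
The resultant acts 0.5 + 0.0115741 = 0.511574 m (along the plate) below the hinge at the top edge, so the moment about the hinge is M = F × 0.511574 = 41.6057 × 0.511574 = 21.2844 kN·m.
A normal force at the bottom, 1 m from the hinge, must supply this moment: P = 21.2844/1 = 21.2844 kN.

P ≈ 21 kN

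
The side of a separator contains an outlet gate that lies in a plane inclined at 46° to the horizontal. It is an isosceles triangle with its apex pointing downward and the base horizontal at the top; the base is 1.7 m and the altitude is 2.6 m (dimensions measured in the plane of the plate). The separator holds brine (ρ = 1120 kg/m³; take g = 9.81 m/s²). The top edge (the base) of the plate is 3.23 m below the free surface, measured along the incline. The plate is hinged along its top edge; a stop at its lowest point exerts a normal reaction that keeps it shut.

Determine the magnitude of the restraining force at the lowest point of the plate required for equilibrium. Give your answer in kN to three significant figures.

γ = ρg = 1120 × 9.81 / 1000 = 10.9872 kN/m³.
Let θ = 46° be the plate's angle to the horizontal; measure y along the incline from where the plane meets the free surface. Vertical depth h = y·sinθ with sinθ = 0.719340.
With the apex down, the centroid sits h/3 = 2.6/3 = 0.866667 m below the base (the top edge), so y_c = 3.23 + 0.866667 = 4.09667 m and h_c = 4.09667 × 0.719340 = 2.9469 m.
A = ½ × 1.7 × 2.6 = 2.21 m².
Resultant F = γ·h_c·A = 10.9872 × 2.9469 × 2.21 = 71.5558 kN.
I_c = b·h³/36 = 1.7 × 2.6³/36 = 0.829978 m⁴.
Centre of pressure: y_p = y_c + I_c/(y_c·A) = 4.09667 + 0.829978/(4.09667 × 2.21) = 4.09667 + 0.0916734 = 4.18834 m along the plane.
The resultant acts 0.866667 + 0.0916734 = 0.95834 m (along the plate) below the hinge at the top edge, so the moment about the hinge is M = F × 0.95834 = 71.5558 × 0.95834 = 68.5748 kN·m.
A normal force at the bottom, 2.6 m from the hinge, must supply this moment: P = 68.5748/2.6 = 26.3749 kN.

P ≈ 26.4 kN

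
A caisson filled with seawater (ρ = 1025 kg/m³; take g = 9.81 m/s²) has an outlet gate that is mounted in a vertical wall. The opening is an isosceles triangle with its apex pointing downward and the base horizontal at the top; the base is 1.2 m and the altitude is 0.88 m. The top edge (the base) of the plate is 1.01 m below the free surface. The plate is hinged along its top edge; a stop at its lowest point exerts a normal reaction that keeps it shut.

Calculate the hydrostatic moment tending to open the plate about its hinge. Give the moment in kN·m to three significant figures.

M ≈ 2.26 kN·m

γ = ρg = 1025 × 9.81 / 1000 = 10.05525 kN/m³.
With the apex down, the centroid sits h/3 = 0.88/3 = 0.293333 m below the base (the top edge), so the centroid depth is h_c = 1.01 + 0.293333 = 1.30333 m.
A = ½ × 1.2 × 0.88 = 0.528 m².
Resultant F = γ·h_c·A = 10.05525 × 1.30333 × 0.528 = 6.9196 kN.
I_c = b·h³/36 = 1.2 × 0.88³/36 = 0.0227157 m⁴.
Centre of pressure: y_p = y_c + I_c/(y_c·A) = 1.30333 + 0.0227157/(1.30333 × 0.528) = 1.30333 + 0.0330094 = 1.33634 m along the plane.
The resultant acts 0.293333 + 0.0330094 = 0.326342 m (along the plate) below the hinge at the top edge, so the moment about the hinge is M = F × 0.326342 = 6.9196 × 0.326342 = 2.25816 kN·m.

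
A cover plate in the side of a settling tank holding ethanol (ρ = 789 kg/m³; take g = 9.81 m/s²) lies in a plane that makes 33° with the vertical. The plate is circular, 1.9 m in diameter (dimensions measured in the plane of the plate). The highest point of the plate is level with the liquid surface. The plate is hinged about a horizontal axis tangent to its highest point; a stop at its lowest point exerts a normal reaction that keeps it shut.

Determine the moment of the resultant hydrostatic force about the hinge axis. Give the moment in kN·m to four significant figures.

M ≈ 20.76 kN·m

γ = ρg = 789 × 9.81 / 1000 = 7.74009 kN/m³.
The plate makes 33° with the vertical, i.e. θ = 90° − 33° = 57° to the horizontal. Measuring y along the incline from the free-surface line, vertical depth h = y·sinθ with sinθ = 0.838671.
The centroid is at the centre, 0.95 m below the top of the plate, so y_c = 0.95 m and h_c = 0.95 × 0.838671 = 0.796737 m.
A = π(0.95)² = 2.83529 m².
Resultant F = γ·h_c·A = 7.74009 × 0.796737 × 2.83529 = 17.4847 kN.
I_c = πr⁴/4 = π × 0.95⁴/4 = 0.639712 m⁴.
Centre of pressure: y_p = y_c + I_c/(y_c·A) = 0.95 + 0.639712/(0.95 × 2.83529) = 0.95 + 0.2375 = 1.1875 m along the plane.
The resultant acts 0.95 + 0.2375 = 1.1875 m (along the plate) below the hinge at the top edge, so the moment about the hinge is M = F × 1.1875 = 17.4847 × 1.1875 = 20.7631 kN·m.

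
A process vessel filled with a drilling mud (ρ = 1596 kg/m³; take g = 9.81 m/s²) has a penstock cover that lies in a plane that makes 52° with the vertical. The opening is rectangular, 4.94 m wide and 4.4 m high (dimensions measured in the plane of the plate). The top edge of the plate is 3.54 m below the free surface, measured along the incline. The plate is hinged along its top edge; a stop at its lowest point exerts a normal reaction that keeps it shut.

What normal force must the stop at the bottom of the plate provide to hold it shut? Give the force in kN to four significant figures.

γ = ρg = 1596 × 9.81 / 1000 = 15.65676 kN/m³.
The plate makes 52° with the vertical, i.e. θ = 90° − 52° = 38° to the horizontal. Measuring y along the incline from the free-surface line, vertical depth h = y·sinθ with sinθ = 0.615661.
The centroid lies 4.4/2 = 2.2 m below the top edge, so y_c = 3.54 + 2.2 = 5.74 m and h_c = 5.74 × 0.615661 = 3.53389 m.
A = 4.94 × 4.4 = 21.736 m².
Resultant F = γ·h_c·A = 15.65676 × 3.53389 × 21.736 = 1202.64 kN.
I_c = b·h³/12 = 4.94 × 4.4³/12 = 35.0674 m⁴.
Centre of pressure: y_p = y_c + I_c/(y_c·A) = 5.74 + 35.0674/(5.74 × 21.736) = 5.74 + 0.281068 = 6.02107 m along the plane.
The resultant acts 2.2 + 0.281068 = 2.48107 m (along the plate) below the hinge at the top edge, so the moment about the hinge is M = F × 2.48107 = 1202.64 × 2.48107 = 2983.83 kN·m.
A normal force at the bottom, 4.4 m from the hinge, must supply this moment: P = 2983.83/4.4 = 678.143 kN.

P ≈ 678.1 kN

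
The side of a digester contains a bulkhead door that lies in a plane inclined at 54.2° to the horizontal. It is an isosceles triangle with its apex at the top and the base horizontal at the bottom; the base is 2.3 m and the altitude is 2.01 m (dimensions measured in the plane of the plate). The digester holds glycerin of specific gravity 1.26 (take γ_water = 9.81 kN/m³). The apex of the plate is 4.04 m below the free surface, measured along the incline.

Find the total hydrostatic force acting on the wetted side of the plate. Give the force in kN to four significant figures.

γ = 1.26 × 9.81 = 12.3606 kN/m³.
Let θ = 54.2° be the plate's angle to the horizontal; measure y along the incline from where the plane meets the free surface. Vertical depth h = y·sinθ with sinθ = 0.811064.
With the apex up, the centroid sits 2h/3 = 2 × 2.01/3 = 1.34 m below the apex, so y_c = 4.04 + 1.34 = 5.38 m and h_c = 5.38 × 0.811064 = 4.36352 m.
A = ½ × 2.3 × 2.01 = 2.3115 m².
Resultant F = γ·h_c·A = 12.3606 × 4.36352 × 2.3115 = 124.672 kN.

F ≈ 124.7 kN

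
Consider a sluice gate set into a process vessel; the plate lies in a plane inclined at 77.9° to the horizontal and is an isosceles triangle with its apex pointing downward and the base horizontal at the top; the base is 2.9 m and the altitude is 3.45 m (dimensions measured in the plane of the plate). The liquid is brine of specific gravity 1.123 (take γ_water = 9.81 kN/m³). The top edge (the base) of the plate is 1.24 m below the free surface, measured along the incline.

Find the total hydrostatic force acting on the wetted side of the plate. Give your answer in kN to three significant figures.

γ = 1.123 × 9.81 = 11.01663 kN/m³.
Let θ = 77.9° be the plate's angle to the horizontal; measure y along the incline from where the plane meets the free surface. Vertical depth h = y·sinθ with sinθ = 0.977783.
With the apex down, the centroid sits h/3 = 3.45/3 = 1.15 m below the base (the top edge), so y_c = 1.24 + 1.15 = 2.39 m and h_c = 2.39 × 0.977783 = 2.3369 m.
A = ½ × 2.9 × 3.45 = 5.0025 m².
Resultant F = γ·h_c·A = 11.01663 × 2.3369 × 5.0025 = 128.788 kN.

F ≈ 129 kN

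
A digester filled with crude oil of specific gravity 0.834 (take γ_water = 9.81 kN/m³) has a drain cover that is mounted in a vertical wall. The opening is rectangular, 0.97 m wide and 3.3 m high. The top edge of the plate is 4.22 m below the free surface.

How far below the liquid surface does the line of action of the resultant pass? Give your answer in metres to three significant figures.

h_p = 6.02 m

γ = 0.834 × 9.81 = 8.18154 kN/m³.
The centroid lies 3.3/2 = 1.65 m below the top edge, so the centroid depth is h_c = 4.22 + 1.65 = 5.87 m.
A = 0.97 × 3.3 = 3.201 m².
Resultant F = γ·h_c·A = 8.18154 × 5.87 × 3.201 = 153.73 kN.
I_c = b·h³/12 = 0.97 × 3.3³/12 = 2.90491 m⁴.
Centre of pressure: y_p = y_c + I_c/(y_c·A) = 5.87 + 2.90491/(5.87 × 3.201) = 5.87 + 0.1546 = 6.0246 m along the plane.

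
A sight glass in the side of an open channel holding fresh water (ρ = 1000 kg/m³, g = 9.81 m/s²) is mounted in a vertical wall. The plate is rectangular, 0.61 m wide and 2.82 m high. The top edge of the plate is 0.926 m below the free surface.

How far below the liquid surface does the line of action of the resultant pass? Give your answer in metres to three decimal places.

γ = ρg = 1000 × 9.81 = 9810 N/m³ = 9.81 kN/m³.
The centroid lies 2.82/2 = 1.41 m below the top edge, so the centroid depth is h_c = 0.926 + 1.41 = 2.336 m.
A = 0.61 × 2.82 = 1.7202 m².
Resultant F = γ·h_c·A = 9.81 × 2.336 × 1.7202 = 39.4204 kN.
I_c = b·h³/12 = 0.61 × 2.82³/12 = 1.13998 m⁴.
Centre of pressure: y_p = y_c + I_c/(y_c·A) = 2.336 + 1.13998/(2.336 × 1.7202) = 2.336 + 0.283691 = 2.61969 m along the plane.

h_p = 2.620 m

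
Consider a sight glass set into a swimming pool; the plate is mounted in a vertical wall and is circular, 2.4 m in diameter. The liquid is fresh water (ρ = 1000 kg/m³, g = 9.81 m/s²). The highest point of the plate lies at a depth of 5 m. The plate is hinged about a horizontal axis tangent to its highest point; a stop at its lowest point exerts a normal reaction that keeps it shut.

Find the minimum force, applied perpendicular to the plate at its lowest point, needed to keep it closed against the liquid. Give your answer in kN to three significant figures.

P ≈ 144 kN

γ = ρg = 1000 × 9.81 = 9810 N/m³ = 9.81 kN/m³.
The centroid is at the centre, 1.2 m below the top of the plate, so the centroid depth is h_c = 5 + 1.2 = 6.2 m.
A = π(1.2)² = 4.52389 m².
Resultant F = γ·h_c·A = 9.81 × 6.2 × 4.52389 = 275.152 kN.
I_c = πr⁴/4 = π × 1.2⁴/4 = 1.6286 m⁴.
Centre of pressure: y_p = y_c + I_c/(y_c·A) = 6.2 + 1.6286/(6.2 × 4.52389) = 6.2 + 0.0580645 = 6.25806 m along the plane.
The resultant acts 1.2 + 0.0580645 = 1.25806 m (along the plate) below the hinge at the top edge, so the moment about the hinge is M = F × 1.25806 = 275.152 × 1.25806 = 346.158 kN·m.
A normal force at the bottom, 2.4 m from the hinge, must supply this moment: P = 346.158/2.4 = 144.233 kN.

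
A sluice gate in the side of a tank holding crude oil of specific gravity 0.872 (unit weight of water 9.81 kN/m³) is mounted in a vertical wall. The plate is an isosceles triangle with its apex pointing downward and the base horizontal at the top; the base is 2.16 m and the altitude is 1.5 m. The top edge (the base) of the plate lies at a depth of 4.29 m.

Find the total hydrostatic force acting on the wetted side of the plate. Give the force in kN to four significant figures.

γ = 0.872 × 9.81 = 8.55432 kN/m³.
With the apex down, the centroid sits h/3 = 1.5/3 = 0.5 m below the base (the top edge), so the centroid depth is h_c = 4.29 + 0.5 = 4.79 m.
A = ½ × 2.16 × 1.5 = 1.62 m².
Resultant F = γ·h_c·A = 8.55432 × 4.79 × 1.62 = 66.3798 kN.

F ≈ 66.38 kN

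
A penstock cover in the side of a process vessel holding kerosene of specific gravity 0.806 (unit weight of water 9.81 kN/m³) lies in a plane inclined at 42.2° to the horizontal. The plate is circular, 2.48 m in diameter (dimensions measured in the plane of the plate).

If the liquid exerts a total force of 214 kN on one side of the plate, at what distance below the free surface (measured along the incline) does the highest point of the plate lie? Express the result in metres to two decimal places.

y_top ≈ 7.10 m

γ = 0.806 × 9.81 = 7.90686 kN/m³.
A = π(1.24)² = 4.83051 m².
From F = γ·h_c·A, the centroid depth is h_c = 214/(7.90686 × 4.83051) = 5.60295 m.
Let θ = 42.2° be the plate's angle to the horizontal; measure y along the incline from where the plane meets the free surface. Vertical depth h = y·sinθ with sinθ = 0.671721.
Along the incline, y_c = h_c/sinθ = 5.60295/0.671721 = 8.34119 m.
The centroid is at the centre, 1.24 m below the top of the plate, so the highest point sits at y_top = 8.34119 − 1.24 = 7.10119 m along the incline.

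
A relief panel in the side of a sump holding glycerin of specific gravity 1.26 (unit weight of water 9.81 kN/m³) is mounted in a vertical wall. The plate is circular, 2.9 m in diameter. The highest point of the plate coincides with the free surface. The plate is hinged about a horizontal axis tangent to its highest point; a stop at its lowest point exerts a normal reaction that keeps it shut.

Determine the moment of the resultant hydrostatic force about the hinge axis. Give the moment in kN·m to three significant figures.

M ≈ 215 kN·m

γ = 1.26 × 9.81 = 12.3606 kN/m³.
The centroid is at the centre, 1.45 m below the top of the plate, so the centroid depth is h_c = 1.45 m.
A = π(1.45)² = 6.6052 m².
Resultant F = γ·h_c·A = 12.3606 × 1.45 × 6.6052 = 118.384 kN.
I_c = πr⁴/4 = π × 1.45⁴/4 = 3.47186 m⁴.
Centre of pressure: y_p = y_c + I_c/(y_c·A) = 1.45 + 3.47186/(1.45 × 6.6052) = 1.45 + 0.3625 = 1.8125 m along the plane.
The resultant acts 1.45 + 0.3625 = 1.8125 m (along the plate) below the hinge at the top edge, so the moment about the hinge is M = F × 1.8125 = 118.384 × 1.8125 = 214.571 kN·m.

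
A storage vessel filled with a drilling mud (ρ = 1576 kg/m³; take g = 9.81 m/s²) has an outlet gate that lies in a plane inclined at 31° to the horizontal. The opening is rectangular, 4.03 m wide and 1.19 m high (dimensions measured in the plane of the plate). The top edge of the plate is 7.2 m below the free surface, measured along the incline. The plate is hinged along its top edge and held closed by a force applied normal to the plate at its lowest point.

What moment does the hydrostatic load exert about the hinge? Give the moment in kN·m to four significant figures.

M ≈ 181.6 kN·m

γ = ρg = 1576 × 9.81 / 1000 = 15.46056 kN/m³.
Let θ = 31° be the plate's angle to the horizontal; measure y along the incline from where the plane meets the free surface. Vertical depth h = y·sinθ with sinθ = 0.515038.
The centroid lies 1.19/2 = 0.595 m below the top edge, so y_c = 7.2 + 0.595 = 7.795 m and h_c = 7.795 × 0.515038 = 4.01472 m.
A = 4.03 × 1.19 = 4.7957 m².
Resultant F = γ·h_c·A = 15.46056 × 4.01472 × 4.7957 = 297.668 kN.
I_c = b·h³/12 = 4.03 × 1.19³/12 = 0.565933 m⁴.
Centre of pressure: y_p = y_c + I_c/(y_c·A) = 7.795 + 0.565933/(7.795 × 4.7957) = 7.795 + 0.015139 = 7.81014 m along the plane.
The resultant acts 0.595 + 0.015139 = 0.610139 m (along the plate) below the hinge at the top edge, so the moment about the hinge is M = F × 0.610139 = 297.668 × 0.610139 = 181.619 kN·m.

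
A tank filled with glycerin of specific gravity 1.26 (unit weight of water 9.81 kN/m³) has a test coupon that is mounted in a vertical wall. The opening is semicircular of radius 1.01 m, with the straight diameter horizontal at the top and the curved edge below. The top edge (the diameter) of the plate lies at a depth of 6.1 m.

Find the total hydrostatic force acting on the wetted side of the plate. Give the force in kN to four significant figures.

F ≈ 129.3 kN

γ = 1.26 × 9.81 = 12.3606 kN/m³.
The centroid of a semicircle lies 4r/(3π) = 0.428657 m from the diameter, here below the top edge, so the centroid depth is h_c = 6.1 + 0.428657 = 6.52866 m.
A = πr²/2 = π × 1.01²/2 = 1.60237 m².
Resultant F = γ·h_c·A = 12.3606 × 6.52866 × 1.60237 = 129.308 kN.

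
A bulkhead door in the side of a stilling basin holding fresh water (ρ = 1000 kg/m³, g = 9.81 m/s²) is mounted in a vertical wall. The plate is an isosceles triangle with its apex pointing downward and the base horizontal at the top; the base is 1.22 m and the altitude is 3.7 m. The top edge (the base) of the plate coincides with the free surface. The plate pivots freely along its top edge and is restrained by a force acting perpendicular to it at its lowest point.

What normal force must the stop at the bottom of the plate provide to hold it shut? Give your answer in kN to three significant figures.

P ≈ 13.7 kN

γ = ρg = 1000 × 9.81 = 9810 N/m³ = 9.81 kN/m³.
With the apex down, the centroid sits h/3 = 3.7/3 = 1.23333 m below the base (the top edge), so the centroid depth is h_c = 1.23333 m.
A = ½ × 1.22 × 3.7 = 2.257 m².
Resultant F = γ·h_c·A = 9.81 × 1.23333 × 2.257 = 27.3074 kN.
I_c = b·h³/36 = 1.22 × 3.7³/36 = 1.71657 m⁴.
Centre of pressure: y_p = y_c + I_c/(y_c·A) = 1.23333 + 1.71657/(1.23333 × 2.257) = 1.23333 + 0.616667 = 1.85 m along the plane.
The resultant acts 1.23333 + 0.616667 = 1.85 m (along the plate) below the hinge at the top edge, so the moment about the hinge is M = F × 1.85 = 27.3074 × 1.85 = 50.5187 kN·m.
A normal force at the bottom, 3.7 m from the hinge, must supply this moment: P = 50.5187/3.7 = 13.6537 kN.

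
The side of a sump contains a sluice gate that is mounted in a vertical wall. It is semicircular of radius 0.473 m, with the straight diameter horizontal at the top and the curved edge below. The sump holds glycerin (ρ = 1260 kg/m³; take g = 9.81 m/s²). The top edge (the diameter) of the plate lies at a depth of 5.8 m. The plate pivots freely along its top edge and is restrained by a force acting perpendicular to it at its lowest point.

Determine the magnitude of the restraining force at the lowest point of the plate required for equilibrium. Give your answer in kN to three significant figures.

γ = ρg = 1260 × 9.81 / 1000 = 12.3606 kN/m³.
The centroid of a semicircle lies 4r/(3π) = 0.200747 m from the diameter, here below the top edge, so the centroid depth is h_c = 5.8 + 0.200747 = 6.00075 m.
A = πr²/2 = π × 0.473²/2 = 0.351433 m².
Resultant F = γ·h_c·A = 12.3606 × 6.00075 × 0.351433 = 26.0668 kN.
I_c = (π/8 − 8/(9π))·r⁴ = 0.109757 × 0.473⁴ = 0.00549385 m⁴.
Centre of pressure: y_p = y_c + I_c/(y_c·A) = 6.00075 + 0.00549385/(6.00075 × 0.351433) = 6.00075 + 0.00260513 = 6.00336 m along the plane.
The resultant acts 0.200747 + 0.00260513 = 0.203352 m (along the plate) below the hinge at the top edge, so the moment about the hinge is M = F × 0.203352 = 26.0668 × 0.203352 = 5.30074 kN·m.
A normal force at the bottom, 0.473 m from the hinge, must supply this moment: P = 5.30074/0.473 = 11.2066 kN.

P ≈ 11.2 kN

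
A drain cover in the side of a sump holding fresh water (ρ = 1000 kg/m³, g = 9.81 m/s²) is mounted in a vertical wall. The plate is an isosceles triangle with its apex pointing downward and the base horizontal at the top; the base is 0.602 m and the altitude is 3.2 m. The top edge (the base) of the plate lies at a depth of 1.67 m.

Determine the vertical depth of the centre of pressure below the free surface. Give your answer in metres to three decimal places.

γ = ρg = 1000 × 9.81 = 9810 N/m³ = 9.81 kN/m³.
With the apex down, the centroid sits h/3 = 3.2/3 = 1.06667 m below the base (the top edge), so the centroid depth is h_c = 1.67 + 1.06667 = 2.73667 m.
A = ½ × 0.602 × 3.2 = 0.9632 m².
Resultant F = γ·h_c·A = 9.81 × 2.73667 × 0.9632 = 25.8588 kN.
I_c = b·h³/36 = 0.602 × 3.2³/36 = 0.547954 m⁴.
Centre of pressure: y_p = y_c + I_c/(y_c·A) = 2.73667 + 0.547954/(2.73667 × 0.9632) = 2.73667 + 0.207876 = 2.94455 m along the plane.

h_p = 2.945 m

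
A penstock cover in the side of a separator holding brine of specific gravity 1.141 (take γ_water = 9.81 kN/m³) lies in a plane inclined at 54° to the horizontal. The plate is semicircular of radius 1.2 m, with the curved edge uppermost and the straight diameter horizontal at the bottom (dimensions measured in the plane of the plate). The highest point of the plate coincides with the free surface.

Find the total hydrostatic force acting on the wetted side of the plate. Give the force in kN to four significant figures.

F ≈ 14.15 kN

γ = 1.141 × 9.81 = 11.19321 kN/m³.
Let θ = 54° be the plate's angle to the horizontal; measure y along the incline from where the plane meets the free surface. Vertical depth h = y·sinθ with sinθ = 0.809017.
The centroid lies 4r/(3π) = 0.509296 m above the diameter, so r − 4r/(3π) = 1.2 − 0.509296 = 0.690704 m below the topmost point, so y_c = 0.690704 m and h_c = 0.690704 × 0.809017 = 0.558791 m.
A = πr²/2 = π × 1.2²/2 = 2.26195 m².
Resultant F = γ·h_c·A = 11.19321 × 0.558791 × 2.26195 = 14.1477 kN.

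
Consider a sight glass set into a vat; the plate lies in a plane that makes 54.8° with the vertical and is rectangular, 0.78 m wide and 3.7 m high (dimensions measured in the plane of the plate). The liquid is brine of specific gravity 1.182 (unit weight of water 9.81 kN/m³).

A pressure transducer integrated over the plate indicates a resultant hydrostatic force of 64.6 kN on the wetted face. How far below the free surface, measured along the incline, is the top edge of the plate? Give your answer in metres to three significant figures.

γ = 1.182 × 9.81 = 11.59542 kN/m³.
A = 0.78 × 3.7 = 2.886 m².
From F = γ·h_c·A, the centroid depth is h_c = 64.6/(11.59542 × 2.886) = 1.93041 m.
The plate makes 54.8° with the vertical, i.e. θ = 90° − 54.8° = 35.2° to the horizontal. Measuring y along the incline from the free-surface line, vertical depth h = y·sinθ with sinθ = 0.576432.
Along the incline, y_c = h_c/sinθ = 1.93041/0.576432 = 3.34889 m.
The centroid lies 3.7/2 = 1.85 m below the top edge, so the top edge sits at y_top = 3.34889 − 1.85 = 1.49889 m along the incline.

y_top ≈ 1.50 m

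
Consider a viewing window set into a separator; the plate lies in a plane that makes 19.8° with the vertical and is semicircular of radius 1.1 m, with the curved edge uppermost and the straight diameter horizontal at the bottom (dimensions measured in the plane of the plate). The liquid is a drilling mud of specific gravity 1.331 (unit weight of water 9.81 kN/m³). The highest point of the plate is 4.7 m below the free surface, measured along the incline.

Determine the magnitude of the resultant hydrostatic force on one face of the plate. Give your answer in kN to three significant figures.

F ≈ 125 kN

γ = 1.331 × 9.81 = 13.05711 kN/m³.
The plate makes 19.8° with the vertical, i.e. θ = 90° − 19.8° = 70.2° to the horizontal. Measuring y along the incline from the free-surface line, vertical depth h = y·sinθ with sinθ = 0.940881.
The centroid lies 4r/(3π) = 0.466854 m above the diameter, so r − 4r/(3π) = 1.1 − 0.466854 = 0.633146 m below the topmost point, so y_c = 4.7 + 0.633146 = 5.33315 m and h_c = 5.33315 × 0.940881 = 5.01786 m.
A = πr²/2 = π × 1.1²/2 = 1.90066 m².
Resultant F = γ·h_c·A = 13.05711 × 5.01786 × 1.90066 = 124.529 kN.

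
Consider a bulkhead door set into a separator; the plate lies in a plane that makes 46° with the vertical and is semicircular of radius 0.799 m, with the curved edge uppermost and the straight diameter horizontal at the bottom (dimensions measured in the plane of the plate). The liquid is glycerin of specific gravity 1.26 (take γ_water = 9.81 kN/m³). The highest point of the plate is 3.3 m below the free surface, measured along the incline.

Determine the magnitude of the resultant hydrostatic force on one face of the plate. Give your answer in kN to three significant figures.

F ≈ 32.4 kN

γ = 1.26 × 9.81 = 12.3606 kN/m³.
The plate makes 46° with the vertical, i.e. θ = 90° − 46° = 44° to the horizontal. Measuring y along the incline from the free-surface line, vertical depth h = y·sinθ with sinθ = 0.694658.
The centroid lies 4r/(3π) = 0.339106 m above the diameter, so r − 4r/(3π) = 0.799 − 0.339106 = 0.459894 m below the topmost point, so y_c = 3.3 + 0.459894 = 3.75989 m and h_c = 3.75989 × 0.694658 = 2.61184 m.
A = πr²/2 = π × 0.799²/2 = 1.0028 m².
Resultant F = γ·h_c·A = 12.3606 × 2.61184 × 1.0028 = 32.3743 kN.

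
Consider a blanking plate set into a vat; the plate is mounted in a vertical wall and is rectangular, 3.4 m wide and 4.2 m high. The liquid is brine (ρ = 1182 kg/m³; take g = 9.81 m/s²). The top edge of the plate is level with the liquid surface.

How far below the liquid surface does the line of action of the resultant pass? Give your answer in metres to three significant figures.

γ = ρg = 1182 × 9.81 / 1000 = 11.59542 kN/m³.
The centroid lies 4.2/2 = 2.1 m below the top edge, so the centroid depth is h_c = 2.1 m.
A = 3.4 × 4.2 = 14.28 m².
Resultant F = γ·h_c·A = 11.59542 × 2.1 × 14.28 = 347.723 kN.
I_c = b·h³/12 = 3.4 × 4.2³/12 = 20.9916 m⁴.
Centre of pressure: y_p = y_c + I_c/(y_c·A) = 2.1 + 20.9916/(2.1 × 14.28) = 2.1 + 0.7 = 2.8 m along the plane.

h_p = 2.80 m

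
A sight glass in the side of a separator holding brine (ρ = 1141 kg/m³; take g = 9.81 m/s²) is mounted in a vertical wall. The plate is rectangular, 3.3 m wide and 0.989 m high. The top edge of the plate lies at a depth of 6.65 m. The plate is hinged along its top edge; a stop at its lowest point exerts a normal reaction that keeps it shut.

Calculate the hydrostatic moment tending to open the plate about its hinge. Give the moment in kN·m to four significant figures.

γ = ρg = 1141 × 9.81 / 1000 = 11.19321 kN/m³.
The centroid lies 0.989/2 = 0.4945 m below the top edge, so the centroid depth is h_c = 6.65 + 0.4945 = 7.1445 m.
A = 3.3 × 0.989 = 3.2637 m².
Resultant F = γ·h_c·A = 11.19321 × 7.1445 × 3.2637 = 260.998 kN.
I_c = b·h³/12 = 3.3 × 0.989³/12 = 0.266024 m⁴.
Centre of pressure: y_p = y_c + I_c/(y_c·A) = 7.1445 + 0.266024/(7.1445 × 3.2637) = 7.1445 + 0.0114088 = 7.15591 m along the plane.
The resultant acts 0.4945 + 0.0114088 = 0.505909 m (along the plate) below the hinge at the top edge, so the moment about the hinge is M = F × 0.505909 = 260.998 × 0.505909 = 132.041 kN·m.

M ≈ 132.0 kN·m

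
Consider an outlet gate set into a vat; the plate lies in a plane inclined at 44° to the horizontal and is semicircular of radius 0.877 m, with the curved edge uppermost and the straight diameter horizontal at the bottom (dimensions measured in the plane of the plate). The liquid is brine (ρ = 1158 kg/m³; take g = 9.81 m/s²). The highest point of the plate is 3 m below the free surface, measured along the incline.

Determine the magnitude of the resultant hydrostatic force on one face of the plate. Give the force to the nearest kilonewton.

γ = ρg = 1158 × 9.81 / 1000 = 11.35998 kN/m³.
Let θ = 44° be the plate's angle to the horizontal; measure y along the incline from where the plane meets the free surface. Vertical depth h = y·sinθ with sinθ = 0.694658.
The centroid lies 4r/(3π) = 0.37221 m above the diameter, so r − 4r/(3π) = 0.877 − 0.37221 = 0.50479 m below the topmost point, so y_c = 3 + 0.50479 = 3.50479 m and h_c = 3.50479 × 0.694658 = 2.43463 m.
A = πr²/2 = π × 0.877²/2 = 1.20815 m².
Resultant F = γ·h_c·A = 11.35998 × 2.43463 × 1.20815 = 33.4142 kN.

F ≈ 33 kN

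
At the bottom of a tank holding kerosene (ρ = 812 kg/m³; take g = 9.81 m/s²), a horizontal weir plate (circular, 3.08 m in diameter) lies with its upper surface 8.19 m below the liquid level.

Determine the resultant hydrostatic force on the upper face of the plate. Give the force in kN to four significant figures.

F ≈ 486.1 kN

γ = ρg = 812 × 9.81 / 1000 = 7.96572 kN/m³.
The plate is horizontal, so pressure is uniform at p = γ·h = 7.96572 × 8.19 = 65.2392 kN/m².
A = π(1.54)² = 7.4506 m².
F = p·A = 65.2392 × 7.4506 = 486.071 kN.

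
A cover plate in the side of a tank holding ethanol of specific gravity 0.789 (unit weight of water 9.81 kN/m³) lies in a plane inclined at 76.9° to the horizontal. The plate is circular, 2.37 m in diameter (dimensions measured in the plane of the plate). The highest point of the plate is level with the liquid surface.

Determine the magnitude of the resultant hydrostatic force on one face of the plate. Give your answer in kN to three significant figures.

F ≈ 39.4 kN

γ = 0.789 × 9.81 = 7.74009 kN/m³.
Let θ = 76.9° be the plate's angle to the horizontal; measure y along the incline from where the plane meets the free surface. Vertical depth h = y·sinθ with sinθ = 0.973976.
The centroid is at the centre, 1.185 m below the top of the plate, so y_c = 1.185 m and h_c = 1.185 × 0.973976 = 1.15416 m.
A = π(1.185)² = 4.4115 m².
Resultant F = γ·h_c·A = 7.74009 × 1.15416 × 4.4115 = 39.4093 kN.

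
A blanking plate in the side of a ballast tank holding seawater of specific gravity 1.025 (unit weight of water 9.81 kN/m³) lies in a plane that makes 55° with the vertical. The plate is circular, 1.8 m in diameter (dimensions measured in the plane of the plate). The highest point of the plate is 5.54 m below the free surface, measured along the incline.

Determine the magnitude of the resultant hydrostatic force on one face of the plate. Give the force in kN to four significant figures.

γ = 1.025 × 9.81 = 10.05525 kN/m³.
The plate makes 55° with the vertical, i.e. θ = 90° − 55° = 35° to the horizontal. Measuring y along the incline from the free-surface line, vertical depth h = y·sinθ with sinθ = 0.573576.
The centroid is at the centre, 0.9 m below the top of the plate, so y_c = 5.54 + 0.9 = 6.44 m and h_c = 6.44 × 0.573576 = 3.69383 m.
A = π(0.9)² = 2.54469 m².
Resultant F = γ·h_c·A = 10.05525 × 3.69383 × 2.54469 = 94.5159 kN.

F ≈ 94.52 kN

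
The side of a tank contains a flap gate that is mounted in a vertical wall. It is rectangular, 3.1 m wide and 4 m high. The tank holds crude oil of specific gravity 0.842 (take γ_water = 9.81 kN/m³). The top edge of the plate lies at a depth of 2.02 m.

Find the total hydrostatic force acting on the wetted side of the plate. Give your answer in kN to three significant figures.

F ≈ 412 kN

γ = 0.842 × 9.81 = 8.26002 kN/m³.
The centroid lies 4/2 = 2 m below the top edge, so the centroid depth is h_c = 2.02 + 2 = 4.02 m.
A = 3.1 × 4 = 12.4 m².
Resultant F = γ·h_c·A = 8.26002 × 4.02 × 12.4 = 411.745 kN.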